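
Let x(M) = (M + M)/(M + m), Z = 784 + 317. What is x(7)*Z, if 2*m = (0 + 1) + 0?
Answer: 10276/5 ≈ 2055.2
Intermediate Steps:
Z = 1101
m = ½ (m = ((0 + 1) + 0)/2 = (1 + 0)/2 = (½)*1 = ½ ≈ 0.50000)
x(M) = 2*M/(½ + M) (x(M) = (M + M)/(M + ½) = (2*M)/(½ + M) = 2*M/(½ + M))
x(7)*Z = (4*7/(1 + 2*7))*1101 = (4*7/(1 + 14))*1101 = (4*7/15)*1101 = (4*7*(1/15))*1101 = (28/15)*1101 = 10276/5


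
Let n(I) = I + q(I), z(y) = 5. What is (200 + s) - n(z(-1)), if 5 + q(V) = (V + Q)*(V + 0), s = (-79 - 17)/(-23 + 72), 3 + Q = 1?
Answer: 8969/49 ≈ 183.04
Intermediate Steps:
Q = -2 (Q = -3 + 1 = -2)
s = -96/49 ≈ -1.9592
q(V) = -5 + V*(-2 + V) (q(V) = -5 + (V - 2)*(V + 0) = -5 + (-2 + V)*V = -5 + V*(-2 + V))
n(I) = -5 + I² - I (n(I) = I + (-5 + I² - 2*I) = -5 + I² - I)
(200 + s) - n(z(-1)) = (200 - 96/49) - (-5 + 5² - 1*5) = 9704/49 - (-5 + 25 - 5) = 9704/49 - 1*15 = 9704/49 - 15 = 8969/49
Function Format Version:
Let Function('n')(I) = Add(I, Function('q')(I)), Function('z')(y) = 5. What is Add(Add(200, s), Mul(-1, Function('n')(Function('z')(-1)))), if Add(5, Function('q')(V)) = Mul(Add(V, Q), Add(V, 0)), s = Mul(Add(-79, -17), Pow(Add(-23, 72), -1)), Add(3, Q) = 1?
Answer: Rational(8969, 49) ≈ 183.04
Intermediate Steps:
Q = -2 (Q = Add(-3, 1) = -2)
s = Rational(-96, 49) (s = Mul(-96, Pow(49, -1)) = Mul(-96, Rational(1, 49)) = Rational(-96, 49) ≈ -1.9592)
Function('q')(V) = Add(-5, Mul(V, Add(-2, V))) (Function('q')(V) = Add(-5, Mul(Add(V, -2), Add(V, 0))) = Add(-5, Mul(Add(-2, V), V)) = Add(-5, Mul(V, Add(-2, V))))
Function('n')(I) = Add(-5, Pow(I, 2), Mul(-1, I)) (Function('n')(I) = Add(I, Add(-5, Pow(I, 2), Mul(-2, I))) = Add(-5, Pow(I, 2), Mul(-1, I)))
Add(Add(200, s), Mul(-1, Function('n')(Function('z')(-1)))) = Add(Add(200, Rational(-96, 49)), Mul(-1, Add(-5, Pow(5, 2), Mul(-1, 5)))) = Add(Rational(9704, 49), Mul(-1, Add(-5, 25, -5))) = Add(Rational(9704, 49), Mul(-1, 15)) = Add(Rational(9704, 49), -15) = Rational(8969, 49)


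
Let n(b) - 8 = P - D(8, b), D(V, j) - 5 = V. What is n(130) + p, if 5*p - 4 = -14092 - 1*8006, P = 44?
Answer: -21899/5 ≈ -4379.8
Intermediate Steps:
D(V, j) = 5 + V
p = -22094/5 (p = ⅘ + (-14092 - 1*8006)/5 = ⅘ + (-14092 - 8006)/5 = ⅘ + (⅕)*(-22098) = ⅘ - 22098/5 = -22094/5 ≈ -4418.8)
n(b) = 39 (n(b) = 8 + (44 - (5 + 8)) = 8 + (44 - 1*13) = 8 + (44 - 13) = 8 + 31 = 39)
n(130) + p = 39 - 22094/5 = -21899/5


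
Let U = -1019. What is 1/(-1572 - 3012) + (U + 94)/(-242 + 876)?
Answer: -2120417/1453128 ≈ -1.4592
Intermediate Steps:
1/(-1572 - 3012) + (U + 94)/(-242 + 876) = 1/(-1572 - 3012) + (-1019 + 94)/(-242 + 876) = 1/(-4584) - 925/634 = -1/4584 - 925*1/634 = -1/4584 - 925/634 = -2120417/1453128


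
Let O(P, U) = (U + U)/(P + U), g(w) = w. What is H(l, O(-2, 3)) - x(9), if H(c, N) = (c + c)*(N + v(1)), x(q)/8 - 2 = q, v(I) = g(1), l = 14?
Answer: 108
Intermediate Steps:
v(I) = 1
x(q) = 16 + 8*q
O(P, U) = 2*U/(P + U) (O(P, U) = (2*U)/(P + U) = 2*U/(P + U))
H(c, N) = 2*c*(1 + N) (H(c, N) = (c + c)*(N + 1) = (2*c)*(1 + N) = 2*c*(1 + N))
H(l, O(-2, 3)) - x(9) = 2*14*(1 + 2*3/(-2 + 3)) - (16 + 8*9) = 2*14*(1 + 2*3/1) - (16 + 72) = 2*14*(1 + 2*3*1) - 1*88 = 2*14*(1 + 6) - 88 = 2*14*7 - 88 = 196 - 88 = 108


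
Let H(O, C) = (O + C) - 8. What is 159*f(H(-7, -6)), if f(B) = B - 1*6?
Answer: -4293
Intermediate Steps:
H(O, C) = -8 + C + O (H(O, C) = (C + O) - 8 = -8 + C + O)
f(B) = -6 + B (f(B) = B - 6 = -6 + B)
159*f(H(-7, -6)) = 159*(-6 + (-8 - 6 - 7)) = 159*(-6 - 21) = 159*(-27) = -4293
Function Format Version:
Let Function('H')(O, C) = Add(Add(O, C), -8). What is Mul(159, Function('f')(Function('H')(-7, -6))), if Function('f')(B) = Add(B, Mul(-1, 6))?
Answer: -4293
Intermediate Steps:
Function('H')(O, C) = Add(-8, C, O) (Function('H')(O, C) = Add(Add(C, O), -8) = Add(-8, C, O))
Function('f')(B) = Add(-6, B) (Function('f')(B) = Add(B, -6) = Add(-6, B))
Mul(159, Function('f')(Function('H')(-7, -6))) = Mul(159, Add(-6, Add(-8, -6, -7))) = Mul(159, Add(-6, -21)) = Mul(159, -27) = -4293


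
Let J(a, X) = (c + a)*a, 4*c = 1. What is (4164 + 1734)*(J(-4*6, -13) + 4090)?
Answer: 27484680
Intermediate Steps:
c = ¼ (c = (¼)*1 = ¼ ≈ 0.25000)
J(a, X) = a*(¼ + a) (J(a, X) = (¼ + a)*a = a*(¼ + a))
(4164 + 1734)*(J(-4*6, -13) + 4090) = (4164 + 1734)*((-4*6)*(¼ - 4*6) + 4090) = 5898*(-24*(¼ - 24) + 4090) = 5898*(-24*(-95/4) + 4090) = 5898*(570 + 4090) = 5898*4660 = 27484680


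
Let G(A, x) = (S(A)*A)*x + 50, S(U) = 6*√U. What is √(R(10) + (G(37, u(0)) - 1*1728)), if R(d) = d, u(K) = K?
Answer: 2*I*√417 ≈ 40.841*I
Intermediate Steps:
G(A, x) = 50 + 6*x*A^(3/2) (G(A, x) = ((6*√A)*A)*x + 50 = (6*A^(3/2))*x + 50 = 6*x*A^(3/2) + 50 = 50 + 6*x*A^(3/2))
√(R(10) + (G(37, u(0)) - 1*1728)) = √(10 + ((50 + 6*0*37^(3/2)) - 1*1728)) = √(10 + ((50 + 6*0*(37*√37)) - 1728)) = √(10 + ((50 + 0) - 1728)) = √(10 + (50 - 1728)) = √(10 - 1678) = √(-1668) = 2*I*√417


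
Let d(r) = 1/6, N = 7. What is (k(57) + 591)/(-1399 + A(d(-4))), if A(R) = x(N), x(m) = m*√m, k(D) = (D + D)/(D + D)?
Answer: -414104/978429 - 2072*√7/978429 ≈ -0.42884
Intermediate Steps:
k(D) = 1 (k(D) = (2*D)/((2*D)) = (2*D)*(1/(2*D)) = 1)
d(r) = ⅙
x(m) = m^(3/2)
A(R) = 7*√7 (A(R) = 7^(3/2) = 7*√7)
(k(57) + 591)/(-1399 + A(d(-4))) = (1 + 591)/(-1399 + 7*√7) = 592/(-1399 + 7*√7)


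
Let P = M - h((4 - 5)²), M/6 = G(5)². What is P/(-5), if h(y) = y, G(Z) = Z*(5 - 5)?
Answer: ⅕ ≈ 0.20000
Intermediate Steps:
G(Z) = 0 (G(Z) = Z*0 = 0)
M = 0 (M = 6*0² = 6*0 = 0)
P = -1 (P = 0 - (4 - 5)² = 0 - 1*(-1)² = 0 - 1*1 = 0 - 1 = -1)
P/(-5) = -1/(-5) = -1*(-⅕) = ⅕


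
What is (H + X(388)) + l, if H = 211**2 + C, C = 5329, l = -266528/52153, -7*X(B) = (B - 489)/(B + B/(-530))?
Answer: 1867478882790449/37465776446 ≈ 49845.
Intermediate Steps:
X(B) = -530*(-489 + B)/(3703*B) (X(B) = -(B - 489)/(7*(B + B/(-530))) = -(-489 + B)/(7*(B + B*(-1/530))) = -(-489 + B)/(7*(B - B/530)) = -(-489 + B)/(7*(529*B/530)) = -(-489 + B)*530/(529*B)/7 = -530*(-489 + B)/(3703*B))
l = -266528/52153 (l = -266528*1/52153 = -266528/52153 ≈ -5.1105)
H = 49850 (H = 211**2 + 5329 = 44521 + 5329 = 49850)
(H + X(388)) + l = (49850 + (530/3703)*(489 - 1*388)/388) - 266528/52153 = (49850 + (530/3703)*(1/388)*(489 - 388)) - 266528/52153 = (49850 + (530/3703)*(1/388)*101) - 266528/52153 = (49850 + 26765/718382) - 266528/52153 = 35811369465/718382 - 266528/52153 = 1867478882790449/37465776446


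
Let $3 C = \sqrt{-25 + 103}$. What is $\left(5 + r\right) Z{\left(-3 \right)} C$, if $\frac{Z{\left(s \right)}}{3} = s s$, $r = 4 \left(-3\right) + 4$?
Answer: $- 27 \sqrt{78} \approx -238.46$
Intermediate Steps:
$r = -8$ ($r = -12 + 4 = -8$)
$Z{\left(s \right)} = 3 s^{2}$ ($Z{\left(s \right)} = 3 s s = 3 s^{2}$)
$C = \frac{\sqrt{78}}{3}$ ($C = \frac{\sqrt{-25 + 103}}{3} = \frac{\sqrt{78}}{3} \approx 2.9439$)
$\left(5 + r\right) Z{\left(-3 \right)} C = \left(5 - 8\right) 3 \left(-3\right)^{2} \frac{\sqrt{78}}{3} = - 3 \cdot 3 \cdot 9 \frac{\sqrt{78}}{3} = \left(-3\right) 27 \frac{\sqrt{78}}{3} = - 81 \frac{\sqrt{78}}{3} = - 27 \sqrt{78}$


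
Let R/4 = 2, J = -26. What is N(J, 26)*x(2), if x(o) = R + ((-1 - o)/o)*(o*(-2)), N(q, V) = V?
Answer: 364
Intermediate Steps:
R = 8 (R = 4*2 = 8)
x(o) = 10 + 2*o (x(o) = 8 + ((-1 - o)/o)*(o*(-2)) = 8 + ((-1 - o)/o)*(-2*o) = 8 + (2 + 2*o) = 10 + 2*o)
N(J, 26)*x(2) = 26*(10 + 2*2) = 26*(10 + 4) = 26*14 = 364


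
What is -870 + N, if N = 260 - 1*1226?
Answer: -1836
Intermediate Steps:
N = -966 (N = 260 - 1226 = -966)
-870 + N = -870 - 966 = -1836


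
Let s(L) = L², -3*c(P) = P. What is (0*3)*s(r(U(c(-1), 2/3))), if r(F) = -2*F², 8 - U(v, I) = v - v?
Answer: 0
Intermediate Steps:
c(P) = -P/3
U(v, I) = 8 (U(v, I) = 8 - (v - v) = 8 - 1*0 = 8 + 0 = 8)
(0*3)*s(r(U(c(-1), 2/3))) = (0*3)*(-2*8²)² = 0*(-2*64)² = 0*(-128)² = 0*16384 = 0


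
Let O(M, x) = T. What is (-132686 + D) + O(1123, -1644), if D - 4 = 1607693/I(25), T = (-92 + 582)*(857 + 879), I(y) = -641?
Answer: 458603385/641 ≈ 7.1545e+5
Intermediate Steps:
T = 850640 (T = 490*1736 = 850640)
O(M, x) = 850640
D = -1605129/641 (D = 4 + 1607693/(-641) = 4 + 1607693*(-1/641) = 4 - 1607693/641 = -1605129/641 ≈ -2504.1)
(-132686 + D) + O(1123, -1644) = (-132686 - 1605129/641) + 850640 = -86656855/641 + 850640 = 458603385/641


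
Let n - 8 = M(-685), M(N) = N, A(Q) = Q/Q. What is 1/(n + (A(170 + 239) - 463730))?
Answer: -1/464406 ≈ -2.1533e-6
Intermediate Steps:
A(Q) = 1
n = -677 (n = 8 - 685 = -677)
1/(n + (A(170 + 239) - 463730)) = 1/(-677 + (1 - 463730)) = 1/(-677 - 463729) = 1/(-464406) = -1/464406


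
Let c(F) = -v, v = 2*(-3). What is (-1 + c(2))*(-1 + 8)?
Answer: 35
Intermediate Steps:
v = -6
c(F) = 6 (c(F) = -1*(-6) = 6)
(-1 + c(2))*(-1 + 8) = (-1 + 6)*(-1 + 8) = 5*7 = 35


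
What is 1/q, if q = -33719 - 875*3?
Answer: -1/36344 ≈ -2.7515e-5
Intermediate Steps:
q = -36344 (q = -33719 - 1*2625 = -33719 - 2625 = -36344)
1/q = 1/(-36344) = -1/36344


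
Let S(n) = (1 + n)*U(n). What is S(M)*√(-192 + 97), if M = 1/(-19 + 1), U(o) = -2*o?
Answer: 17*I*√95/162 ≈ 1.0228*I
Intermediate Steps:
M = -1/18 (M = 1/(-18) = -1/18 ≈ -0.055556)
S(n) = -2*n*(1 + n) (S(n) = (1 + n)*(-2*n) = -2*n*(1 + n))
S(M)*√(-192 + 97) = (-2*(-1/18)*(1 - 1/18))*√(-192 + 97) = (-2*(-1/18)*17/18)*√(-95) = 17*(I*√95)/162 = 17*I*√95/162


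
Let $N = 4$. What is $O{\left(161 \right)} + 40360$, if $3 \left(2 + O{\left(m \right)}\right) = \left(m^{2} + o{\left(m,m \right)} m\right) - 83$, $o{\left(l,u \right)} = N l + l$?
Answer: $\frac{276517}{3} \approx 92172.0$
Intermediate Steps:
$o{\left(l,u \right)} = 5 l$ ($o{\left(l,u \right)} = 4 l + l = 5 l$)
$O{\left(m \right)} = - \frac{89}{3} + 2 m^{2}$ ($O{\left(m \right)} = -2 + \frac{\left(m^{2} + 5 m m\right) - 83}{3} = -2 + \frac{\left(m^{2} + 5 m^{2}\right) - 83}{3} = -2 + \frac{6 m^{2} - 83}{3} = -2 + \frac{-83 + 6 m^{2}}{3} = -2 + \left(- \frac{83}{3} + 2 m^{2}\right) = - \frac{89}{3} + 2 m^{2}$)
$O{\left(161 \right)} + 40360 = \left(- \frac{89}{3} + 2 \cdot 161^{2}\right) + 40360 = \left(- \frac{89}{3} + 2 \cdot 25921\right) + 40360 = \left(- \frac{89}{3} + 51842\right) + 40360 = \frac{155437}{3} + 40360 = \frac{276517}{3}$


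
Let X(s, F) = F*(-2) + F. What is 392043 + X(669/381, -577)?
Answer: 392620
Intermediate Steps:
X(s, F) = -F (X(s, F) = -2*F + F = -F)
392043 + X(669/381, -577) = 392043 - 1*(-577) = 392043 + 577 = 392620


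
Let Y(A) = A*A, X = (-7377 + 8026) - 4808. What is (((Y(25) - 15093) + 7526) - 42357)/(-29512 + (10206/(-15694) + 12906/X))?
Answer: 229843720461/137609496905 ≈ 1.6703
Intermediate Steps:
X = -4159 (X = 649 - 4808 = -4159)
Y(A) = A²
(((Y(25) - 15093) + 7526) - 42357)/(-29512 + (10206/(-15694) + 12906/X)) = (((25² - 15093) + 7526) - 42357)/(-29512 + (10206/(-15694) + 12906/(-4159))) = (((625 - 15093) + 7526) - 42357)/(-29512 + (10206*(-1/15694) + 12906*(-1/4159))) = ((-14468 + 7526) - 42357)/(-29512 + (-729/1121 - 12906/4159)) = (-6942 - 42357)/(-29512 - 17499537/4662239) = -49299/(-137609496905/4662239) = -49299*(-4662239/137609496905) = 229843720461/137609496905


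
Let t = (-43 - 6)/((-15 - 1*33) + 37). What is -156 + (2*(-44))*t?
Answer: -548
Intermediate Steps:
t = 49/11 (t = -49/((-15 - 33) + 37) = -49/(-48 + 37) = -49/(-11) = -49*(-1/11) = 49/11 ≈ 4.4545)
-156 + (2*(-44))*t = -156 + (2*(-44))*(49/11) = -156 - 88*49/11 = -156 - 392 = -548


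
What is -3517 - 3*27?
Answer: -3598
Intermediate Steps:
-3517 - 3*27 = -3517 - 81 = -3598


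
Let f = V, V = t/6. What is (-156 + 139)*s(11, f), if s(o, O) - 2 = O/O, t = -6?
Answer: -51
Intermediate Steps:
V = -1 (V = -6/6 = -6*⅙ = -1)
f = -1
s(o, O) = 3 (s(o, O) = 2 + O/O = 2 + 1 = 3)
(-156 + 139)*s(11, f) = (-156 + 139)*3 = -17*3 = -51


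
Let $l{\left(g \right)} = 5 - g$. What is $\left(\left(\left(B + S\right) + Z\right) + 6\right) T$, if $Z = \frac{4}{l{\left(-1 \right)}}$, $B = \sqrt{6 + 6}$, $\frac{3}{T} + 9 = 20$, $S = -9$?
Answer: $- \frac{7}{11} + \frac{6 \sqrt{3}}{11} \approx 0.30839$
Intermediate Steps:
$T = \frac{3}{11}$ ($T = \frac{3}{-9 + 20} = \frac{3}{11} \approx 0.27273$)
$B = 2 \sqrt{3}$ ($B = \sqrt{12} = 2 \sqrt{3} \approx 3.4641$)
$Z = \frac{2}{3}$ ($Z = \frac{4}{5 - -1} = \frac{4}{5 + 1} = \frac{4}{6} = 4 \cdot \frac{1}{6} = \frac{2}{3} \approx 0.66667$)
$\left(\left(\left(B + S\right) + Z\right) + 6\right) T = \left(\left(\left(2 \sqrt{3} - 9\right) + \frac{2}{3}\right) + 6\right) \frac{3}{11} = \left(\left(\left(-9 + 2 \sqrt{3}\right) + \frac{2}{3}\right) + 6\right) \frac{3}{11} = \left(\left(- \frac{25}{3} + 2 \sqrt{3}\right) + 6\right) \frac{3}{11} = \left(- \frac{7}{3} + 2 \sqrt{3}\right) \frac{3}{11} = - \frac{7}{11} + \frac{6 \sqrt{3}}{11}$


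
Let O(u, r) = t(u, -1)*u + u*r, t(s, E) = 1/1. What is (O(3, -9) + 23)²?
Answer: 1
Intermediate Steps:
t(s, E) = 1
O(u, r) = u + r*u (O(u, r) = 1*u + u*r = u + r*u)
(O(3, -9) + 23)² = (3*(1 - 9) + 23)² = (3*(-8) + 23)² = (-24 + 23)² = (-1)² = 1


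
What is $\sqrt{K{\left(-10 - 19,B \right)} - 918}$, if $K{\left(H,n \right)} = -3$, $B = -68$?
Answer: $i \sqrt{921} \approx 30.348 i$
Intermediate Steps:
$\sqrt{K{\left(-10 - 19,B \right)} - 918} = \sqrt{-3 - 918} = \sqrt{-921} = i \sqrt{921}$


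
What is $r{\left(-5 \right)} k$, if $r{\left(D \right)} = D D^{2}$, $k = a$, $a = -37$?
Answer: $4625$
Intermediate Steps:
$k = -37$
$r{\left(D \right)} = D^{3}$
$r{\left(-5 \right)} k = \left(-5\right)^{3} \left(-37\right) = \left(-125\right) \left(-37\right) = 4625$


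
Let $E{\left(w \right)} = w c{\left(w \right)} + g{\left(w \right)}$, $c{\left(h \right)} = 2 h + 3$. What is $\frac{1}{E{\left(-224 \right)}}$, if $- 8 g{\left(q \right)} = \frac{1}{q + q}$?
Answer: $\frac{3584}{357253121} \approx 1.0032 \cdot 10^{-5}$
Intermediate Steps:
$g{\left(q \right)} = - \frac{1}{16 q}$ ($g{\left(q \right)} = - \frac{1}{8 \left(q + q\right)} = - \frac{1}{8 \cdot 2 q} = - \frac{\frac{1}{2} \frac{1}{q}}{8} = - \frac{1}{16 q}$)
$c{\left(h \right)} = 3 + 2 h$
$E{\left(w \right)} = - \frac{1}{16 w} + w \left(3 + 2 w\right)$ ($E{\left(w \right)} = w \left(3 + 2 w\right) - \frac{1}{16 w} = - \frac{1}{16 w} + w \left(3 + 2 w\right)$)
$\frac{1}{E{\left(-224 \right)}} = \frac{1}{2 \left(-224\right)^{2} + 3 \left(-224\right) - \frac{1}{16 \left(-224\right)}} = \frac{1}{2 \cdot 50176 - 672 - - \frac{1}{3584}} = \frac{1}{100352 - 672 + \frac{1}{3584}} = \frac{1}{\frac{357253121}{3584}} = \frac{3584}{357253121}$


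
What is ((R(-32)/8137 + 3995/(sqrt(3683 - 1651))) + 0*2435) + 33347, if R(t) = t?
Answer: 271344507/8137 + 3995*sqrt(127)/508 ≈ 33436.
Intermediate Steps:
((R(-32)/8137 + 3995/(sqrt(3683 - 1651))) + 0*2435) + 33347 = ((-32/8137 + 3995/(sqrt(3683 - 1651))) + 0*2435) + 33347 = ((-32*1/8137 + 3995/(sqrt(2032))) + 0) + 33347 = ((-32/8137 + 3995/((4*sqrt(127)))) + 0) + 33347 = ((-32/8137 + 3995*(sqrt(127)/508)) + 0) + 33347 = ((-32/8137 + 3995*sqrt(127)/508) + 0) + 33347 = (-32/8137 + 3995*sqrt(127)/508) + 33347 = 271344507/8137 + 3995*sqrt(127)/508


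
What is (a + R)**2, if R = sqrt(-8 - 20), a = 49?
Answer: 2373 + 196*I*sqrt(7) ≈ 2373.0 + 518.57*I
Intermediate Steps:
R = 2*I*sqrt(7) (R = sqrt(-28) = 2*I*sqrt(7) ≈ 5.2915*I)
(a + R)**2 = (49 + 2*I*sqrt(7))**2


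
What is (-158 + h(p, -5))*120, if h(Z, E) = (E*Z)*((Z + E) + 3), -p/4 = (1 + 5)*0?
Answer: -18960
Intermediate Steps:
p = 0 (p = -4*(1 + 5)*0 = -24*0 = -4*0 = 0)
h(Z, E) = E*Z*(3 + E + Z) (h(Z, E) = (E*Z)*((E + Z) + 3) = (E*Z)*(3 + E + Z) = E*Z*(3 + E + Z))
(-158 + h(p, -5))*120 = (-158 - 5*0*(3 - 5 + 0))*120 = (-158 - 5*0*(-2))*120 = (-158 + 0)*120 = -158*120 = -18960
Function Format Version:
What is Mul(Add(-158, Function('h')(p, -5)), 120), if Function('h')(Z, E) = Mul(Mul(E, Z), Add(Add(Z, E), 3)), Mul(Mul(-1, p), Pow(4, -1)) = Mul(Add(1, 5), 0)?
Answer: -18960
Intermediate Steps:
p = 0 (p = Mul(-4, Mul(Add(1, 5), 0)) = Mul(-4, Mul(6, 0)) = Mul(-4, 0) = 0)
Function('h')(Z, E) = Mul(E, Z, Add(3, E, Z)) (Function('h')(Z, E) = Mul(Mul(E, Z), Add(Add(E, Z), 3)) = Mul(Mul(E, Z), Add(3, E, Z)) = Mul(E, Z, Add(3, E, Z)))
Mul(Add(-158, Function('h')(p, -5)), 120) = Mul(Add(-158, Mul(-5, 0, Add(3, -5, 0))), 120) = Mul(Add(-158, Mul(-5, 0, -2)), 120) = Mul(Add(-158, 0), 120) = Mul(-158, 120) = -18960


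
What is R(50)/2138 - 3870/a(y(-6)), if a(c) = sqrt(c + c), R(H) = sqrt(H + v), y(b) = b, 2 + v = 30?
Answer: sqrt(78)/2138 + 645*I*sqrt(3) ≈ 0.0041309 + 1117.2*I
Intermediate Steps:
v = 28 (v = -2 + 30 = 28)
R(H) = sqrt(28 + H) (R(H) = sqrt(H + 28) = sqrt(28 + H))
a(c) = sqrt(2)*sqrt(c) (a(c) = sqrt(2*c) = sqrt(2)*sqrt(c))
R(50)/2138 - 3870/a(y(-6)) = sqrt(28 + 50)/2138 - 3870*(-I*sqrt(3)/6) = sqrt(78)*(1/2138) - 3870*(-I*sqrt(3)/6) = sqrt(78)/2138 - 3870*(-I*sqrt(3)/6) = sqrt(78)/2138 - (-645)*I*sqrt(3) = sqrt(78)/2138 + 645*I*sqrt(3)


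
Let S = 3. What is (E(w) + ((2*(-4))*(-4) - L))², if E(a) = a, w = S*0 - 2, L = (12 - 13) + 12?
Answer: 361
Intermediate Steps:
L = 11 (L = -1 + 12 = 11)
w = -2 (w = 3*0 - 2 = 0 - 2 = -2)
(E(w) + ((2*(-4))*(-4) - L))² = (-2 + ((2*(-4))*(-4) - 1*11))² = (-2 + (-8*(-4) - 11))² = (-2 + (32 - 11))² = (-2 + 21)² = 19² = 361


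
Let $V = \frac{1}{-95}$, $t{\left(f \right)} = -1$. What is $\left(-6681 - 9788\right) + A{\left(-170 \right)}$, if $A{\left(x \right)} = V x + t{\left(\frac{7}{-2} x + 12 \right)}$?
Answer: $- \frac{312896}{19} \approx -16468.0$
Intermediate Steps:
$V = - \frac{1}{95} \approx -0.010526$
$A{\left(x \right)} = -1 - \frac{x}{95}$ ($A{\left(x \right)} = - \frac{x}{95} - 1 = -1 - \frac{x}{95}$)
$\left(-6681 - 9788\right) + A{\left(-170 \right)} = \left(-6681 - 9788\right) - - \frac{15}{19} = -16469 + \left(-1 + \frac{34}{19}\right) = -16469 + \frac{15}{19} = - \frac{312896}{19}$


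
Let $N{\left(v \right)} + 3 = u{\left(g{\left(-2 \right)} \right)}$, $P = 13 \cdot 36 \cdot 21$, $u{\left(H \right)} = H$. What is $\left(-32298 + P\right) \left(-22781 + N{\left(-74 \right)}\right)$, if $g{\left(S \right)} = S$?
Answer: $512001420$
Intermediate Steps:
$P = 9828$ ($P = 468 \cdot 21 = 9828$)
$N{\left(v \right)} = -5$ ($N{\left(v \right)} = -3 - 2 = -5$)
$\left(-32298 + P\right) \left(-22781 + N{\left(-74 \right)}\right) = \left(-32298 + 9828\right) \left(-22781 - 5\right) = \left(-22470\right) \left(-22786\right) = 512001420$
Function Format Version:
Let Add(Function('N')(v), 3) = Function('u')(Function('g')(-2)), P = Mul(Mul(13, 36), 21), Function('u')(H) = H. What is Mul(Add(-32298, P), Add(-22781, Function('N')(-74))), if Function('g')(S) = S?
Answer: 512001420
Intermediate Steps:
P = 9828 (P = Mul(468, 21) = 9828)
Function('N')(v) = -5 (Function('N')(v) = Add(-3, -2) = -5)
Mul(Add(-32298, P), Add(-22781, Function('N')(-74))) = Mul(Add(-32298, 9828), Add(-22781, -5)) = Mul(-22470, -22786) = 512001420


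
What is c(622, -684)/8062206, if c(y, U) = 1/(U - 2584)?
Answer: -1/26347289208 ≈ -3.7955e-11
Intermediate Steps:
c(y, U) = 1/(-2584 + U)
c(622, -684)/8062206 = 1/(-2584 - 684*8062206) = (1/8062206)/(-3268) = -1/3268*1/8062206 = -1/26347289208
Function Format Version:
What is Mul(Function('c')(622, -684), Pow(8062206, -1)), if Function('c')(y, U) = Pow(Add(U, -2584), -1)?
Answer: Rational(-1, 26347289208) ≈ -3.7955e-11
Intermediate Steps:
Function('c')(y, U) = Pow(Add(-2584, U), -1)
Mul(Function('c')(622, -684), Pow(8062206, -1)) = Mul(Pow(Add(-2584, -684), -1), Pow(8062206, -1)) = Mul(Pow(-3268, -1), Rational(1, 8062206)) = Mul(Rational(-1, 3268), Rational(1, 8062206)) = Rational(-1, 26347289208)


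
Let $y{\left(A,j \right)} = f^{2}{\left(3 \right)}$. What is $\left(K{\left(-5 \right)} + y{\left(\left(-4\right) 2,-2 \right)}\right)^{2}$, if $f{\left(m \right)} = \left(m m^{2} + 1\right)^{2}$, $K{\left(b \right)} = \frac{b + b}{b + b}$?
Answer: $377803227649$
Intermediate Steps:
$K{\left(b \right)} = 1$ ($K{\left(b \right)} = \frac{2 b}{2 b} = 2 b \frac{1}{2 b} = 1$)
$f{\left(m \right)} = \left(1 + m^{3}\right)^{2}$ ($f{\left(m \right)} = \left(m^{3} + 1\right)^{2} = \left(1 + m^{3}\right)^{2}$)
$y{\left(A,j \right)} = 614656$ ($y{\left(A,j \right)} = \left(\left(1 + 3^{3}\right)^{2}\right)^{2} = \left(\left(1 + 27\right)^{2}\right)^{2} = \left(28^{2}\right)^{2} = 784^{2} = 614656$)
$\left(K{\left(-5 \right)} + y{\left(\left(-4\right) 2,-2 \right)}\right)^{2} = \left(1 + 614656\right)^{2} = 614657^{2} = 377803227649$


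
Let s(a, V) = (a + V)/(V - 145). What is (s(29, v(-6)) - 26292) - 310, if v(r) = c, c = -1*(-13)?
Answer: -585251/22 ≈ -26602.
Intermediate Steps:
c = 13
v(r) = 13
s(a, V) = (V + a)/(-145 + V)
(s(29, v(-6)) - 26292) - 310 = ((13 + 29)/(-145 + 13) - 26292) - 310 = (42/(-132) - 26292) - 310 = (-1/132*42 - 26292) - 310 = (-7/22 - 26292) - 310 = -578431/22 - 310 = -585251/22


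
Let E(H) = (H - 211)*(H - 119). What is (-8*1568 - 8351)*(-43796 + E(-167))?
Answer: -1343799240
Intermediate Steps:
E(H) = (-211 + H)*(-119 + H)
(-8*1568 - 8351)*(-43796 + E(-167)) = (-8*1568 - 8351)*(-43796 + (25109 + (-167)² - 330*(-167))) = (-12544 - 8351)*(-43796 + (25109 + 27889 + 55110)) = -20895*(-43796 + 108108) = -20895*64312 = -1343799240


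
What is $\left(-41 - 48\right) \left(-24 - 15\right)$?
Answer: $3471$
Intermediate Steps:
$\left(-41 - 48\right) \left(-24 - 15\right) = \left(-89\right) \left(-39\right) = 3471$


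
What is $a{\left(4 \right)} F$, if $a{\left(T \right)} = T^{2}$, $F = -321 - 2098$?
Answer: $-38704$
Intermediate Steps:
$F = -2419$
$a{\left(4 \right)} F = 4^{2} \left(-2419\right) = 16 \left(-2419\right) = -38704$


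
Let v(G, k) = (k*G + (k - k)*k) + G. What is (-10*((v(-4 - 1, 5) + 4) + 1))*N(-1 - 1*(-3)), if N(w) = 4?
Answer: 1000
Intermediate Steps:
v(G, k) = G + G*k (v(G, k) = (G*k + 0*k) + G = (G*k + 0) + G = G*k + G = G + G*k)
(-10*((v(-4 - 1, 5) + 4) + 1))*N(-1 - 1*(-3)) = -10*(((-4 - 1)*(1 + 5) + 4) + 1)*4 = -10*((-5*6 + 4) + 1)*4 = -10*((-30 + 4) + 1)*4 = -10*(-26 + 1)*4 = -10*(-25)*4 = 250*4 = 1000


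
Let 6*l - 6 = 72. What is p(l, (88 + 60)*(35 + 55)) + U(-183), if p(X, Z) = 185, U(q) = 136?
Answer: 321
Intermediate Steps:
l = 13 (l = 1 + (⅙)*72 = 1 + 12 = 13)
p(l, (88 + 60)*(35 + 55)) + U(-183) = 185 + 136 = 321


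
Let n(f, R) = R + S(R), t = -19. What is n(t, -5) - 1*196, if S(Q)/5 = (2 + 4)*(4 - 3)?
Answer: -171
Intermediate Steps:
S(Q) = 30 (S(Q) = 5*((2 + 4)*(4 - 3)) = 5*(6*1) = 5*6 = 30)
n(f, R) = 30 + R (n(f, R) = R + 30 = 30 + R)
n(t, -5) - 1*196 = (30 - 5) - 1*196 = 25 - 196 = -171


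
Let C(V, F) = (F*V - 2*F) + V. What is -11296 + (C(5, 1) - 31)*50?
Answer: -12446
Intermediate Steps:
C(V, F) = V - 2*F + F*V (C(V, F) = (-2*F + F*V) + V = V - 2*F + F*V)
-11296 + (C(5, 1) - 31)*50 = -11296 + ((5 - 2*1 + 1*5) - 31)*50 = -11296 + ((5 - 2 + 5) - 31)*50 = -11296 + (8 - 31)*50 = -11296 - 23*50 = -11296 - 1150 = -12446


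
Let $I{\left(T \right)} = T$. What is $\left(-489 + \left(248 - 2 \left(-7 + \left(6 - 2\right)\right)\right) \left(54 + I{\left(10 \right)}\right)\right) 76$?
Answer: $1198292$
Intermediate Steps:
$\left(-489 + \left(248 - 2 \left(-7 + \left(6 - 2\right)\right)\right) \left(54 + I{\left(10 \right)}\right)\right) 76 = \left(-489 + \left(248 - 2 \left(-7 + \left(6 - 2\right)\right)\right) \left(54 + 10\right)\right) 76 = \left(-489 + \left(248 - 2 \left(-7 + \left(6 - 2\right)\right)\right) 64\right) 76 = \left(-489 + \left(248 - 2 \left(-7 + 4\right)\right) 64\right) 76 = \left(-489 + \left(248 - -6\right) 64\right) 76 = \left(-489 + \left(248 + 6\right) 64\right) 76 = \left(-489 + 254 \cdot 64\right) 76 = \left(-489 + 16256\right) 76 = 15767 \cdot 76 = 1198292$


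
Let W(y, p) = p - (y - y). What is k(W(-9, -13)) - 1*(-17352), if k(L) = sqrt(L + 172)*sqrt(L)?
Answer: 17352 + I*sqrt(2067) ≈ 17352.0 + 45.464*I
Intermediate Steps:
W(y, p) = p (W(y, p) = p - 1*0 = p + 0 = p)
k(L) = sqrt(L)*sqrt(172 + L) (k(L) = sqrt(172 + L)*sqrt(L) = sqrt(L)*sqrt(172 + L))
k(W(-9, -13)) - 1*(-17352) = sqrt(-13)*sqrt(172 - 13) - 1*(-17352) = (I*sqrt(13))*sqrt(159) + 17352 = I*sqrt(2067) + 17352 = 17352 + I*sqrt(2067)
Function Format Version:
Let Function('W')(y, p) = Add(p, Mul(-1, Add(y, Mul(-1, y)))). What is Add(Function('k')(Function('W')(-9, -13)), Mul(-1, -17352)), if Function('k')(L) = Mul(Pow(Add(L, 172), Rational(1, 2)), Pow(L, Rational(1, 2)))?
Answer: Add(17352, Mul(I, Pow(2067, Rational(1, 2)))) ≈ Add(17352., Mul(45.464, I))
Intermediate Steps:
Function('W')(y, p) = p (Function('W')(y, p) = Add(p, Mul(-1, 0)) = Add(p, 0) = p)
Function('k')(L) = Mul(Pow(L, Rational(1, 2)), Pow(Add(172, L), Rational(1, 2))) (Function('k')(L) = Mul(Pow(Add(172, L), Rational(1, 2)), Pow(L, Rational(1, 2))) = Mul(Pow(L, Rational(1, 2)), Pow(Add(172, L), Rational(1, 2))))
Add(Function('k')(Function('W')(-9, -13)), Mul(-1, -17352)) = Add(Mul(Pow(-13, Rational(1, 2)), Pow(Add(172, -13), Rational(1, 2))), Mul(-1, -17352)) = Add(Mul(Mul(I, Pow(13, Rational(1, 2))), Pow(159, Rational(1, 2))), 17352) = Add(Mul(I, Pow(2067, Rational(1, 2))), 17352) = Add(17352, Mul(I, Pow(2067, Rational(1, 2))))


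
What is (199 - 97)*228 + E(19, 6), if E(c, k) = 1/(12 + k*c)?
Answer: 2930257/126 ≈ 23256.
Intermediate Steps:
E(c, k) = 1/(12 + c*k)
(199 - 97)*228 + E(19, 6) = (199 - 97)*228 + 1/(12 + 19*6) = 102*228 + 1/(12 + 114) = 23256 + 1/126 = 2930257/126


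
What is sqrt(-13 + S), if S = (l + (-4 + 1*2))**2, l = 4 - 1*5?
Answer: 2*I ≈ 2.0*I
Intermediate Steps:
l = -1 (l = 4 - 5 = -1)
S = 9 (S = (-1 + (-4 + 1*2))**2 = (-1 + (-4 + 2))**2 = (-1 - 2)**2 = (-3)**2 = 9)
sqrt(-13 + S) = sqrt(-13 + 9) = sqrt(-4) = 2*I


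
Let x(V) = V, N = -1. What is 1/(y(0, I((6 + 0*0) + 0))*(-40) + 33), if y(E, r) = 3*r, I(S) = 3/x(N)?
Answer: 1/393 ≈ 0.0025445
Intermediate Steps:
I(S) = -3 (I(S) = 3/(-1) = 3*(-1) = -3)
1/(y(0, I((6 + 0*0) + 0))*(-40) + 33) = 1/((3*(-3))*(-40) + 33) = 1/(-9*(-40) + 33) = 1/(360 + 33) = 1/393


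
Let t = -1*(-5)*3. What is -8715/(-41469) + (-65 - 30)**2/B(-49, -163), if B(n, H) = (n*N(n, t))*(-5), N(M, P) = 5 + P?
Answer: 5559483/2709308 ≈ 2.0520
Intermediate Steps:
t = 15 (t = 5*3 = 15)
B(n, H) = -100*n (B(n, H) = (n*(5 + 15))*(-5) = (n*20)*(-5) = (20*n)*(-5) = -100*n)
-8715/(-41469) + (-65 - 30)**2/B(-49, -163) = -8715/(-41469) + (-65 - 30)**2/((-100*(-49))) = -8715*(-1/41469) + (-95)**2/4900 = 2905/13823 + 9025*(1/4900) = 2905/13823 + 361/196 = 5559483/2709308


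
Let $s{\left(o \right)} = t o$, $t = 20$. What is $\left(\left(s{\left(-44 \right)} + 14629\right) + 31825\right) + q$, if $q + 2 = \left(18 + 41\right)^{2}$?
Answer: $49053$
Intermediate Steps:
$s{\left(o \right)} = 20 o$
$q = 3479$ ($q = -2 + \left(18 + 41\right)^{2} = -2 + 59^{2} = -2 + 3481 = 3479$)
$\left(\left(s{\left(-44 \right)} + 14629\right) + 31825\right) + q = \left(\left(20 \left(-44\right) + 14629\right) + 31825\right) + 3479 = \left(\left(-880 + 14629\right) + 31825\right) + 3479 = \left(13749 + 31825\right) + 3479 = 45574 + 3479 = 49053$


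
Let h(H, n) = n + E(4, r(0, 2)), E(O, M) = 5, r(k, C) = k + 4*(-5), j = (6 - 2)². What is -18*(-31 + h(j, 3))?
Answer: 414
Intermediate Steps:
j = 16 (j = 4² = 16)
r(k, C) = -20 + k (r(k, C) = k - 20 = -20 + k)
h(H, n) = 5 + n (h(H, n) = n + 5 = 5 + n)
-18*(-31 + h(j, 3)) = -18*(-31 + (5 + 3)) = -18*(-31 + 8) = -18*(-23) = 414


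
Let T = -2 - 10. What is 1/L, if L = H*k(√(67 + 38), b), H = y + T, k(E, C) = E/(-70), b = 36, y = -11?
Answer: 2*√105/69 ≈ 0.29701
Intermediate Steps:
T = -12
k(E, C) = -E/70 (k(E, C) = E*(-1/70) = -E/70)
H = -23 (H = -11 - 12 = -23)
L = 23*√105/70 (L = -(-23)*√(67 + 38)/70 = -(-23)*√105/70 = 23*√105/70 ≈ 3.3669)
1/L = 1/(23*√105/70) = 2*√105/69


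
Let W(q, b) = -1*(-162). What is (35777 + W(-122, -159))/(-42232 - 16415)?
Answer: -35939/58647 ≈ -0.61280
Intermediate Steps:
W(q, b) = 162
(35777 + W(-122, -159))/(-42232 - 16415) = (35777 + 162)/(-42232 - 16415) = 35939/(-58647) = 35939*(-1/58647) = -35939/58647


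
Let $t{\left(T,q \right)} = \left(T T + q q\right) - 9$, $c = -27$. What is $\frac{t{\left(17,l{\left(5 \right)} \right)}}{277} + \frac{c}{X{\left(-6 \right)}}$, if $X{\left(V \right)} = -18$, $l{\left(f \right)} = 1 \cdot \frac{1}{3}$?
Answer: $\frac{12521}{4986} \approx 2.5112$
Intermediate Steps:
$l{\left(f \right)} = \frac{1}{3}$ ($l{\left(f \right)} = 1 \cdot \frac{1}{3} = \frac{1}{3}$)
$t{\left(T,q \right)} = -9 + T^{2} + q^{2}$ ($t{\left(T,q \right)} = \left(T^{2} + q^{2}\right) - 9 = -9 + T^{2} + q^{2}$)
$\frac{t{\left(17,l{\left(5 \right)} \right)}}{277} + \frac{c}{X{\left(-6 \right)}} = \frac{-9 + 17^{2} + \left(\frac{1}{3}\right)^{2}}{277} - \frac{27}{-18} = \left(-9 + 289 + \frac{1}{9}\right) \frac{1}{277} - - \frac{3}{2} = \frac{2521}{9} \cdot \frac{1}{277} + \frac{3}{2} = \frac{2521}{2493} + \frac{3}{2} = \frac{12521}{4986}$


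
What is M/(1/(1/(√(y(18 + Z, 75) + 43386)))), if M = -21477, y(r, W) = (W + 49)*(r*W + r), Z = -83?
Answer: 21477*I*√569174/569174 ≈ 28.468*I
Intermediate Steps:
y(r, W) = (49 + W)*(r + W*r) (y(r, W) = (49 + W)*(W*r + r) = (49 + W)*(r + W*r))
M/(1/(1/(√(y(18 + Z, 75) + 43386)))) = -21477/(√((18 - 83)*(49 + 75² + 50*75) + 43386)) = -21477/(√(-65*(49 + 5625 + 3750) + 43386)) = -21477/(√(-65*9424 + 43386)) = -21477/(√(-612560 + 43386)) = -21477/(√(-569174)) = -21477/(I*√569174) = -21477*(-I*√569174/569174) = -(-21477)*I*√569174/569174 = 21477*I*√569174/569174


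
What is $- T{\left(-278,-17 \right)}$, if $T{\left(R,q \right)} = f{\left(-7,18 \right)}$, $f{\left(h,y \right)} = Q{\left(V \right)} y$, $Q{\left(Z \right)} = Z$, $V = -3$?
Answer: $54$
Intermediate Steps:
$f{\left(h,y \right)} = - 3 y$
$T{\left(R,q \right)} = -54$ ($T{\left(R,q \right)} = \left(-3\right) 18 = -54$)
$- T{\left(-278,-17 \right)} = \left(-1\right) \left(-54\right) = 54$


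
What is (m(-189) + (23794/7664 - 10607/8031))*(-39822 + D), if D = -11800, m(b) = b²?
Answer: -28375613064108965/15387396 ≈ -1.8441e+9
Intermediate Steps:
(m(-189) + (23794/7664 - 10607/8031))*(-39822 + D) = ((-189)² + (23794/7664 - 10607/8031))*(-39822 - 11800) = (35721 + (23794*(1/7664) - 10607*1/8031))*(-51622) = (35721 + (11897/3832 - 10607/8031))*(-51622) = (35721 + 54898783/30774792)*(-51622) = (1099361243815/30774792)*(-51622) = -28375613064108965/15387396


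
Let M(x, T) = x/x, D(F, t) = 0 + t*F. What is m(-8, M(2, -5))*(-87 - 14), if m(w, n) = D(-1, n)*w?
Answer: -808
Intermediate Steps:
D(F, t) = F*t (D(F, t) = 0 + F*t = F*t)
M(x, T) = 1
m(w, n) = -n*w (m(w, n) = (-n)*w = -n*w)
m(-8, M(2, -5))*(-87 - 14) = (-1*1*(-8))*(-87 - 14) = 8*(-101) = -808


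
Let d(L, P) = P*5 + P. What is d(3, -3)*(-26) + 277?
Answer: 745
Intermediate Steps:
d(L, P) = 6*P (d(L, P) = 5*P + P = 6*P)
d(3, -3)*(-26) + 277 = (6*(-3))*(-26) + 277 = -18*(-26) + 277 = 468 + 277 = 745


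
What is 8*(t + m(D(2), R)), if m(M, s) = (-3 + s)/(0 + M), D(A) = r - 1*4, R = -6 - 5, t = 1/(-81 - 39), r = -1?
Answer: 67/3 ≈ 22.333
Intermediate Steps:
t = -1/120 (t = 1/(-120) = -1/120 ≈ -0.0083333)
R = -11
D(A) = -5 (D(A) = -1 - 1*4 = -1 - 4 = -5)
m(M, s) = (-3 + s)/M
8*(t + m(D(2), R)) = 8*(-1/120 + (-3 - 11)/(-5)) = 8*(-1/120 - 1/5*(-14)) = 8*(-1/120 + 14/5) = 8*(67/24) = 67/3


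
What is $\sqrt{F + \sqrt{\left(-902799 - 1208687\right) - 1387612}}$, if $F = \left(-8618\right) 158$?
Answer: $\sqrt{-1361644 + i \sqrt{3499098}} \approx 0.802 + 1166.9 i$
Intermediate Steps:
$F = -1361644$
$\sqrt{F + \sqrt{\left(-902799 - 1208687\right) - 1387612}} = \sqrt{-1361644 + \sqrt{\left(-902799 - 1208687\right) - 1387612}} = \sqrt{-1361644 + \sqrt{-2111486 - 1387612}} = \sqrt{-1361644 + \sqrt{-3499098}} = \sqrt{-1361644 + i \sqrt{3499098}}$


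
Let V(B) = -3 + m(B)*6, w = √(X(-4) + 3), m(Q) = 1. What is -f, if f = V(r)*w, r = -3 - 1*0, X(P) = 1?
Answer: -6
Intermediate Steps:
w = 2 (w = √(1 + 3) = √4 = 2)
r = -3 (r = -3 + 0 = -3)
V(B) = 3 (V(B) = -3 + 1*6 = -3 + 6 = 3)
f = 6 (f = 3*2 = 6)
-f = -1*6 = -6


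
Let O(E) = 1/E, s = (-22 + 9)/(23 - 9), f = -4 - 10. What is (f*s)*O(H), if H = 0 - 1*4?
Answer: -13/4 ≈ -3.2500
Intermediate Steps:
H = -4 (H = 0 - 4 = -4)
f = -14
s = -13/14 ≈ -0.92857
(f*s)*O(H) = -14*(-13/14)/(-4) = 13*(-¼) = -13/4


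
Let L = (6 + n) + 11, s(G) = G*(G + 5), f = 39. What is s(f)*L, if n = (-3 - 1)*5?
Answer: -5148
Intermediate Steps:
n = -20 (n = -4*5 = -20)
s(G) = G*(5 + G)
L = -3 (L = (6 - 20) + 11 = -14 + 11 = -3)
s(f)*L = (39*(5 + 39))*(-3) = (39*44)*(-3) = 1716*(-3) = -5148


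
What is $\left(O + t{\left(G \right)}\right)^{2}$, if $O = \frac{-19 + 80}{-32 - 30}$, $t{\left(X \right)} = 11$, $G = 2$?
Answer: $\frac{385641}{3844} \approx 100.32$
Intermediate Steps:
$O = - \frac{61}{62}$ ($O = \frac{61}{-62} = 61 \left(- \frac{1}{62}\right) = - \frac{61}{62} \approx -0.98387$)
$\left(O + t{\left(G \right)}\right)^{2} = \left(- \frac{61}{62} + 11\right)^{2} = \left(\frac{621}{62}\right)^{2} = \frac{385641}{3844}$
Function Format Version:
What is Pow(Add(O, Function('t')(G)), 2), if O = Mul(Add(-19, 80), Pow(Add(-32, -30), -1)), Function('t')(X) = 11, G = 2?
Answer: Rational(385641, 3844) ≈ 100.32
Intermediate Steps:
O = Rational(-61, 62) (O = Mul(61, Pow(-62, -1)) = Mul(61, Rational(-1, 62)) = Rational(-61, 62) ≈ -0.98387)
Pow(Add(O, Function('t')(G)), 2) = Pow(Add(Rational(-61, 62), 11), 2) = Pow(Rational(621, 62), 2) = Rational(385641, 3844)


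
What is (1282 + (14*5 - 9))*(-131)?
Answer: -175933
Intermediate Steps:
(1282 + (14*5 - 9))*(-131) = (1282 + (70 - 9))*(-131) = (1282 + 61)*(-131) = 1343*(-131) = -175933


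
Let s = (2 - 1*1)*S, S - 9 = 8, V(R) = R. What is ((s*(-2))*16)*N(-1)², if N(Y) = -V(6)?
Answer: -19584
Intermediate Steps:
S = 17 (S = 9 + 8 = 17)
s = 17 (s = (2 - 1*1)*17 = (2 - 1)*17 = 1*17 = 17)
N(Y) = -6 (N(Y) = -1*6 = -6)
((s*(-2))*16)*N(-1)² = ((17*(-2))*16)*(-6)² = -34*16*36 = -544*36 = -19584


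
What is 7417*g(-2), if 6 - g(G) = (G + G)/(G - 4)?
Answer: 118672/3 ≈ 39557.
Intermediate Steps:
g(G) = 6 - 2*G/(-4 + G) (g(G) = 6 - (G + G)/(G - 4) = 6 - 2*G/(-4 + G))
7417*g(-2) = 7417*(4*(-6 - 2)/(-4 - 2)) = 7417*(4*(-8)/(-6)) = 7417*(4*(-⅙)*(-8)) = 7417*(16/3) = 118672/3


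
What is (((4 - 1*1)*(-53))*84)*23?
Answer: -307188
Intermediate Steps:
(((4 - 1*1)*(-53))*84)*23 = (((4 - 1)*(-53))*84)*23 = ((3*(-53))*84)*23 = -159*84*23 = -13356*23 = -307188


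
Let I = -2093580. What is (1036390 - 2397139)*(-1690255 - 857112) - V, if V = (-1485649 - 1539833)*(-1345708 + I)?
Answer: -6939176838933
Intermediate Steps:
V = 10405503936816 (V = (-1485649 - 1539833)*(-1345708 - 2093580) = -3025482*(-3439288) = 10405503936816)
(1036390 - 2397139)*(-1690255 - 857112) - V = (1036390 - 2397139)*(-1690255 - 857112) - 1*10405503936816 = -1360749*(-2547367) - 10405503936816 = 3466327097883 - 10405503936816 = -6939176838933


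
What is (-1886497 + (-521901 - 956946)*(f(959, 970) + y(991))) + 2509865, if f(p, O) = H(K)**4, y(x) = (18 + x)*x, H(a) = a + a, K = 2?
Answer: -1479105174857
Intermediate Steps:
H(a) = 2*a
y(x) = x*(18 + x)
f(p, O) = 256 (f(p, O) = (2*2)**4 = 4**4 = 256)
(-1886497 + (-521901 - 956946)*(f(959, 970) + y(991))) + 2509865 = (-1886497 + (-521901 - 956946)*(256 + 991*(18 + 991))) + 2509865 = (-1886497 - 1478847*(256 + 991*1009)) + 2509865 = (-1886497 - 1478847*(256 + 999919)) + 2509865 = (-1886497 - 1478847*1000175) + 2509865 = (-1886497 - 1479105798225) + 2509865 = -1479107684722 + 2509865 = -1479105174857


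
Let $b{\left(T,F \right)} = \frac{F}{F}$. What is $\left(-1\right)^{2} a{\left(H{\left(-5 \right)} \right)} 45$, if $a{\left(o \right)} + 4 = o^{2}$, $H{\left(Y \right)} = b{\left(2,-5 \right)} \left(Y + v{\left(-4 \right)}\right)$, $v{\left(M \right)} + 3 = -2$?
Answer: $4320$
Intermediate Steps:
$v{\left(M \right)} = -5$ ($v{\left(M \right)} = -3 - 2 = -5$)
$b{\left(T,F \right)} = 1$
$H{\left(Y \right)} = -5 + Y$ ($H{\left(Y \right)} = 1 \left(Y - 5\right) = 1 \left(-5 + Y\right) = -5 + Y$)
$a{\left(o \right)} = -4 + o^{2}$
$\left(-1\right)^{2} a{\left(H{\left(-5 \right)} \right)} 45 = \left(-1\right)^{2} \left(-4 + \left(-5 - 5\right)^{2}\right) 45 = 1 \left(-4 + \left(-10\right)^{2}\right) 45 = 1 \left(-4 + 100\right) 45 = 1 \cdot 96 \cdot 45 = 96 \cdot 45 = 4320$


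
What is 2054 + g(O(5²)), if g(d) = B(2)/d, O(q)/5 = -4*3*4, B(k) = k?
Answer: 246479/120 ≈ 2054.0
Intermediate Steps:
O(q) = -240 (O(q) = 5*(-4*3*4) = 5*(-12*4) = 5*(-48) = -240)
g(d) = 2/d
2054 + g(O(5²)) = 2054 + 2/(-240) = 2054 + 2*(-1/240) = 2054 - 1/120 = 246479/120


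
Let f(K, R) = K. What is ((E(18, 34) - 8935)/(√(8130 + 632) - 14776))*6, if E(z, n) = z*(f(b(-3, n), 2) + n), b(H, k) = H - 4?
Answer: 374527272/109160707 + 25347*√8762/109160707 ≈ 3.4527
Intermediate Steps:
b(H, k) = -4 + H
E(z, n) = z*(-7 + n) (E(z, n) = z*((-4 - 3) + n) = z*(-7 + n))
((E(18, 34) - 8935)/(√(8130 + 632) - 14776))*6 = ((18*(-7 + 34) - 8935)/(√(8130 + 632) - 14776))*6 = ((18*27 - 8935)/(√8762 - 14776))*6 = ((486 - 8935)/(-14776 + √8762))*6 = -8449/(-14776 + √8762)*6 = -50694/(-14776 + √8762)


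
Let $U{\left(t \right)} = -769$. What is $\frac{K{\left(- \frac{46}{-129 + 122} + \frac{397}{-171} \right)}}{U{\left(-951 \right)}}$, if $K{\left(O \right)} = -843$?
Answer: $\frac{843}{769} \approx 1.0962$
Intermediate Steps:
$\frac{K{\left(- \frac{46}{-129 + 122} + \frac{397}{-171} \right)}}{U{\left(-951 \right)}} = - \frac{843}{-769} = \left(-843\right) \left(- \frac{1}{769}\right) = \frac{843}{769}$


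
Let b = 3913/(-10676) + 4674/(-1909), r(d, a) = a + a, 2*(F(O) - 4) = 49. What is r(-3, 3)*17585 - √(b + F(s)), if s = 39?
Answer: 105510 - √2667164659419613/10190242 ≈ 1.0550e+5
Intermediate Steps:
F(O) = 57/2 (F(O) = 4 + (½)*49 = 4 + 49/2 = 57/2)
r(d, a) = 2*a
b = -57369541/20380484 (b = 3913*(-1/10676) + 4674*(-1/1909) = -3913/10676 - 4674/1909 = -57369541/20380484 ≈ -2.8149)
r(-3, 3)*17585 - √(b + F(s)) = (2*3)*17585 - √(-57369541/20380484 + 57/2) = 6*17585 - √(523474253/20380484) = 105510 - √2667164659419613/10190242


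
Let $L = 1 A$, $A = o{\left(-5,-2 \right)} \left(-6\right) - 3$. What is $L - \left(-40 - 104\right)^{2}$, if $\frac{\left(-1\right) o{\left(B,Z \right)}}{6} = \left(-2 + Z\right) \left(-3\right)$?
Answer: $-20307$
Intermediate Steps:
$o{\left(B,Z \right)} = -36 + 18 Z$ ($o{\left(B,Z \right)} = - 6 \left(-2 + Z\right) \left(-3\right) = - 6 \left(6 - 3 Z\right) = -36 + 18 Z$)
$A = 429$ ($A = \left(-36 + 18 \left(-2\right)\right) \left(-6\right) - 3 = \left(-36 - 36\right) \left(-6\right) - 3 = \left(-72\right) \left(-6\right) - 3 = 432 - 3 = 429$)
$L = 429$ ($L = 1 \cdot 429 = 429$)
$L - \left(-40 - 104\right)^{2} = 429 - \left(-40 - 104\right)^{2} = 429 - \left(-144\right)^{2} = 429 - 20736 = -20307$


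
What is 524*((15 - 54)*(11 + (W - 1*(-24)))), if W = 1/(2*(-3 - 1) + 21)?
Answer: -716832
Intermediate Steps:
W = 1/13 (W = 1/(2*(-4) + 21) = 1/(-8 + 21) = 1/13 ≈ 0.076923)
524*((15 - 54)*(11 + (W - 1*(-24)))) = 524*((15 - 54)*(11 + (1/13 - 1*(-24)))) = 524*(-39*(11 + (1/13 + 24))) = 524*(-39*(11 + 313/13)) = 524*(-39*456/13) = 524*(-1368) = -716832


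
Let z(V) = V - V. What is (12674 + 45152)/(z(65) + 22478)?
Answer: 28913/11239 ≈ 2.5726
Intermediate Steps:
z(V) = 0
(12674 + 45152)/(z(65) + 22478) = (12674 + 45152)/(0 + 22478) = 57826/22478 = 57826*(1/22478) = 28913/11239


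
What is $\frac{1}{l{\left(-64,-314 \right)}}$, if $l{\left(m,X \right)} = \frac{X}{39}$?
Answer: $- \frac{39}{314} \approx -0.1242$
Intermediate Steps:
$l{\left(m,X \right)} = \frac{X}{39}$ ($l{\left(m,X \right)} = X \frac{1}{39} = \frac{X}{39}$)
$\frac{1}{l{\left(-64,-314 \right)}} = \frac{1}{\frac{1}{39} \left(-314\right)} = \frac{1}{- \frac{314}{39}} = - \frac{39}{314}$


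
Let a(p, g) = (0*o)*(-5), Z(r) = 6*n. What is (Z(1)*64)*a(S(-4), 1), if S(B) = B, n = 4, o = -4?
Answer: 0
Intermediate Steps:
Z(r) = 24 (Z(r) = 6*4 = 24)
a(p, g) = 0 (a(p, g) = (0*(-4))*(-5) = 0*(-5) = 0)
(Z(1)*64)*a(S(-4), 1) = (24*64)*0 = 1536*0 = 0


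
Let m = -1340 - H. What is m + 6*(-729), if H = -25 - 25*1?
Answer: -5664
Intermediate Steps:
H = -50 (H = -25 - 25 = -50)
m = -1290 (m = -1340 - 1*(-50) = -1340 + 50 = -1290)
m + 6*(-729) = -1290 + 6*(-729) = -1290 - 4374 = -5664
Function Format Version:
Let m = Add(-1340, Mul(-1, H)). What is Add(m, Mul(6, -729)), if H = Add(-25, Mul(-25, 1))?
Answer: -5664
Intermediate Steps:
H = -50 (H = Add(-25, -25) = -50)
m = -1290 (m = Add(-1340, Mul(-1, -50)) = Add(-1340, 50) = -1290)
Add(m, Mul(6, -729)) = Add(-1290, Mul(6, -729)) = Add(-1290, -4374) = -5664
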